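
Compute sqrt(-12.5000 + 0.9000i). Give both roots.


|z| = sqrt(156.25+0.81) = 12.5324
sqrt((|z|+a)/2) = sqrt((12.5324+(-12.5))/2) = sqrt(0.0162) = 0.1272
sqrt((|z|-a)/2) = sqrt((12.5324-(-12.5))/2) = sqrt(12.5162) = 3.5378

±(0.1272 + 3.5378i) i.e. 0.1272 + 3.5378i and -0.1272 - 3.5378i


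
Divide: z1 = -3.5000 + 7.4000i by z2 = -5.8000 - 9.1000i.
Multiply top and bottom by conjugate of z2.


Conjugate of z2 = -5.8000 + 9.1000i
Numerator: (-3.5000 + 7.4000i)(-5.8000 + 9.1000i) = -47.0400 - 74.7700i
Denominator: (-5.8)^2 + (-9.1)^2 = 116.45
Result = (-47.0400 - 74.7700i)/116.45

-0.4040 - 0.6421i


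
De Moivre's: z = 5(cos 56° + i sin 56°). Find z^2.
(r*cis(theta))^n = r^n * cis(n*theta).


r^2 = 5^2 = 25
n*theta = 2*56° = 112° = 112° (mod 360)
a = 25*cos(112°) = -9.3652
b = 25*sin(112°) = 23.1796

25 cis(112°) = -9.3652 + 23.1796i


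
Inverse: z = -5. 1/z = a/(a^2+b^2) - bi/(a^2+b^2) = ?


|z|^2 = 25+0 = 25
1/z = (-5 - 0i)/25

1/z = -0.2000 + 0i


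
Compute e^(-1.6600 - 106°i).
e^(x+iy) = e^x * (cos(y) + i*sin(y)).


e^-1.6600 = 0.19014
cos(-106°) = -0.2756
sin(-106°) = -0.9613
Real = 0.19014*(-0.2756) = -0.0524
Imag = 0.19014*(-0.9613) = -0.1828

-0.0524 - 0.1828i


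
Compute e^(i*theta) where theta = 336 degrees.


cos(336°) = 0.9135
sin(336°) = -0.4067

e^(i*336°) = 0.9135 - 0.4067i


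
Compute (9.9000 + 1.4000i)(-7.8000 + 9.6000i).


Real = 9.9*(-7.8) - 1.4*9.6 = -77.22 - 13.44 = -90.66
Imag = 9.9*9.6 - (7.8)*1.4 = 95.04 - (10.92) = 84.12

-90.6600 + 84.1200i


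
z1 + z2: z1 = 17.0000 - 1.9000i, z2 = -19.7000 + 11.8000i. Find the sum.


Real: 17 - 19.7 = -2.7
Imag: -1.9 + 11.8 = 9.9

-2.7000 + 9.9000i


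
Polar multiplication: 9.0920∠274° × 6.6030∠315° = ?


r = 9.0920 * 6.6030 = 60.0345
theta = 274° + 315° = 589° = 229° (mod 360)

60.0345 cis(229°)


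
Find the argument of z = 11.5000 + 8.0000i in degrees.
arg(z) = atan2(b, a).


Re = 11.5, Im = 8
arg = atan2(8, 11.5) = 34.8245 degrees

arg(z) = 34.8245 degrees


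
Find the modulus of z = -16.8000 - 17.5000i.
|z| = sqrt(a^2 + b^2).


|z| = sqrt((-16.8)^2 + (-17.5)^2) = sqrt(282.24 + 306.25) = sqrt(588.49) = 24.2588

|z| = 24.2588


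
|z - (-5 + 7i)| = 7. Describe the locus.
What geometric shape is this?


|z - z0| = r is a circle with center z0 and radius r.
Center = (-5, 7), radius = 7

Circle with center (-5, 7) and radius 7


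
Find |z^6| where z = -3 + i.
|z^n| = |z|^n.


|z| = sqrt(9+1) = sqrt(10) = 3.1623
|z^6| = |z|^6 = (sqrt(10))^6 = 10^3 = 1000

|z^6| = 1000


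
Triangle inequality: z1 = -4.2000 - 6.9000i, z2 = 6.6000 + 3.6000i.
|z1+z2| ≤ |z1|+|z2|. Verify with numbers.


|z1| = sqrt((-4.2)^2 + (-6.9)^2) = sqrt(65.25) = 8.0777
|z2| = sqrt(6.6^2 + 3.6^2) = sqrt(56.52) = 7.5180
z1+z2 = 2.4000 - 3.3000i
|z1+z2| = sqrt(16.65) = 4.0804
|z1|+|z2| = 8.0777 + 7.5180 = 15.5957

|z1+z2| = 4.0804 ≤ |z1|+|z2| = 15.5957 (verified)


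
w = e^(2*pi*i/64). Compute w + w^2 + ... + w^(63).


With w = e^(2*pi*i/64), all 64 of the 64th roots of unity w^0 = 1, w, ..., w^(63) sum to 0: 1 + w + ... + w^(63) = (1 - w^64)/(1 - w) = 0 since w^64 = 1, w ≠ 1.
Removing the root 1: w + w^2 + ... + w^(63) = 0 - 1 = -1

Sum = -1


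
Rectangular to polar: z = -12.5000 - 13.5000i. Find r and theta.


r = sqrt(156.25+182.25) = sqrt(338.5) = 18.3984
theta = atan2(-13.5, -12.5) = -132.7974 degrees

r = 18.3984, theta = -132.7974 degrees


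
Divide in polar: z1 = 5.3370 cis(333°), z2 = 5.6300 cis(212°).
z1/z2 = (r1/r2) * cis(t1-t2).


r = 5.3370 / 5.6300 = 0.9480
theta = 333° - 212° = 121° = 121° (mod 360)

0.9480 cis(121°)


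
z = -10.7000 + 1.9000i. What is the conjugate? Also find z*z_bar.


z_bar = -10.7000 - 1.9000i
z*z_bar = (-10.7)^2 + 1.9^2 = 114.49 + 3.61 = 118.1

z_bar = -10.7000 - 1.9000i, z*z_bar = 118.1


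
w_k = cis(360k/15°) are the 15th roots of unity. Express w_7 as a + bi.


Angle = 360*7/15 = 168°
a = cos(168°) = -0.9781
b = sin(168°) = 0.2079

-0.9781 + 0.2079i


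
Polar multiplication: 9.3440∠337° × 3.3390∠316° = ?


r = 9.3440 * 3.3390 = 31.1996
theta = 337° + 316° = 653° = 293° (mod 360)

31.1996 cis(293°)


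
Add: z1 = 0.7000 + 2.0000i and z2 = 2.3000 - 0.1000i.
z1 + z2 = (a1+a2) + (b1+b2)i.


Real: 0.7 + 2.3 = 3
Imag: 2 - 0.1 = 1.9

3.0000 + 1.9000i


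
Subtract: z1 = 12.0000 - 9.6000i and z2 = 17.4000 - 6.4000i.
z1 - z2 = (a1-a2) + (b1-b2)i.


Real: 12 - 17.4 = -5.4
Imag: -9.6 + 6.4 = -3.2

-5.4000 - 3.2000i


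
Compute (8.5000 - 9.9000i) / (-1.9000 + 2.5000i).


Conjugate of z2 = -1.9000 - 2.5000i
Numerator: (8.5000 - 9.9000i)(-1.9000 - 2.5000i) = -40.9000 - 2.4400i
Denominator: (-1.9)^2 + 2.5^2 = 9.86
Result = (-40.9000 - 2.4400i)/9.86

-4.1481 - 0.2475i


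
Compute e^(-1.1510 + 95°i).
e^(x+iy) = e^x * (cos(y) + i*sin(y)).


e^-1.1510 = 0.3163
cos(95°) = -0.0872
sin(95°) = 0.9962
Real = 0.3163*(-0.0872) = -0.0276
Imag = 0.3163*0.9962 = 0.3151

-0.0276 + 0.3151i


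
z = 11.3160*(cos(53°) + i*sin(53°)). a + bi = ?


a = 11.3160*cos(53°) = 11.3160*0.601815 = 6.8101
b = 11.3160*sin(53°) = 11.3160*0.79864 = 9.0374

6.8101 + 9.0374i


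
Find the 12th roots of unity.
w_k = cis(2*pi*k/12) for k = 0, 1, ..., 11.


The 12th roots of unity are cis(360k/12°) for k=0..11
Angle step = 360/12 = 30°
Primitive root: cis(30°)
Primitive root = 0.8660 + 0.5000i

12 roots at angles: 0°, 30°, 60°, 90°, 120°, 150°, 180°, 210°, 240°, 270°, 300°, 330°


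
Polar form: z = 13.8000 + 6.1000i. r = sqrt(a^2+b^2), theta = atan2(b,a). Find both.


r = sqrt(190.44+37.21) = sqrt(227.65) = 15.0881
theta = atan2(6.1, 13.8) = 23.8468 degrees

r = 15.0881, theta = 23.8468 degrees


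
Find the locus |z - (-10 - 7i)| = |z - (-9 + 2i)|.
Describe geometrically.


Equal distances means the locus is the perpendicular bisector of z1 and z2.
Midpoint = ((-10+(-9))/2, (-7+2)/2) = (-9.5000, -2.5000)

Perpendicular bisector through (-9.5000, -2.5000)


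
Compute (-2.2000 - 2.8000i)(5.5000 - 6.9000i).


Real = -2.2*5.5 - (-2.8)*(-6.9) = -12.1 - 19.32 = -31.42
Imag = -2.2*(-6.9) + 5.5*(-2.8) = 15.18 - (15.4) = -0.22

-31.4200 - 0.2200i


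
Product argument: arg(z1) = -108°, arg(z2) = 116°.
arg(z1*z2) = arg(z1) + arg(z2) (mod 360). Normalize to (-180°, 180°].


arg(z1*z2) = -108° + 116° = 8°
Normalized to (-180°, 180°]: 8°

8°


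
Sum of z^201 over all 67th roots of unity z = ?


The roots are w_k = w^k with w = e^(2*pi*i/67), and (w^k)^201 = (w^201)^k.
So S = 1 + u + u^2 + ... + u^(66) with u = w^201.
201 = 3*67 + 0, so 201 is a multiple of 67 and u = (w^67)^3 = 1.
Every one of the 67 terms equals 1: S = 67

S = 67


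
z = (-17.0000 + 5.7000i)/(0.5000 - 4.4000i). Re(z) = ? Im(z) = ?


Multiply by conjugate: (-17.0000 + 5.7000i)(0.5000 + 4.4000i) / (0.5^2 + (-4.4)^2)
Numerator real = -17*0.5 + 5.7*(-4.4) = -33.58
Numerator imag = 5.7*0.5 - (-17)*(-4.4) = -71.95
Denominator = 19.61
Re(z) = -33.58/19.61 = -1.7124
Im(z) = -71.95/19.61 = -3.6690

Re(z) = -1.7124, Im(z) = -3.6690


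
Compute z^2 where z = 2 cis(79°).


r^2 = 2^2 = 4
n*theta = 2*79° = 158° = 158° (mod 360)
a = 4*cos(158°) = -3.7087
b = 4*sin(158°) = 1.4984

4 cis(158°) = -3.7087 + 1.4984i


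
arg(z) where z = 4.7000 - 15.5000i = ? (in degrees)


Re = 4.7, Im = -15.5
arg = atan2(-15.5, 4.7) = -73.1313 degrees

arg(z) = -73.1313 degrees


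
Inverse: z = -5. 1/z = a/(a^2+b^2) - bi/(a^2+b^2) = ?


|z|^2 = 25+0 = 25
1/z = (-5 - 0i)/25

1/z = -0.2000 + 0i


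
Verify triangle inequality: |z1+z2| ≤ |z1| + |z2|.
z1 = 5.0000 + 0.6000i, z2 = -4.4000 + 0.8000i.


|z1| = sqrt(5^2 + 0.6^2) = sqrt(25.36) = 5.0359
|z2| = sqrt((-4.4)^2 + 0.8^2) = sqrt(20) = 4.4721
z1+z2 = 0.6000 + 1.4000i
|z1+z2| = sqrt(2.32) = 1.5232
|z1|+|z2| = 5.0359 + 4.4721 = 9.5080

|z1+z2| = 1.5232 ≤ |z1|+|z2| = 9.5080 (verified)


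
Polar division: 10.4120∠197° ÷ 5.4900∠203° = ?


r = 10.4120 / 5.4900 = 1.8965
theta = 197° - 203° = -6° = 354° (mod 360)

1.8965 cis(354°)


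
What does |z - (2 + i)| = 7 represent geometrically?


|z - z0| = r is a circle with center z0 and radius r.
Center = (2, 1), radius = 7

Circle with center (2, 1) and radius 7


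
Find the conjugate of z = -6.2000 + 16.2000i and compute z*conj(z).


z_bar = -6.2000 - 16.2000i
z*z_bar = (-6.2)^2 + 16.2^2 = 38.44 + 262.44 = 300.88

z_bar = -6.2000 - 16.2000i, z*z_bar = 300.88


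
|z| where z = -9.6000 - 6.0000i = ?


|z| = sqrt((-9.6)^2 + (-6)^2) = sqrt(92.16 + 36) = sqrt(128.16) = 11.3208

|z| = 11.3208


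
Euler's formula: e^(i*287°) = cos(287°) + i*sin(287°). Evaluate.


cos(287°) = 0.2924
sin(287°) = -0.9563

e^(i*287°) = 0.2924 - 0.9563i


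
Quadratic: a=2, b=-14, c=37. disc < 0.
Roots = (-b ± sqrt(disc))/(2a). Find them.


disc = (-14)^2 - 4*2*37 = 196 - 296 = -100
sqrt(|disc|) = sqrt(100) = 10.0000
Real part = 14/(2*2) = 3.5000
Imag part = 10.0000/(2*2) = 2.5000

3.5000 ± 2.5000i


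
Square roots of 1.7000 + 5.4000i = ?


|z| = sqrt(2.89+29.16) = 5.6613
sqrt((|z|+a)/2) = sqrt((5.6613+1.7)/2) = sqrt(3.6806) = 1.9185
sqrt((|z|-a)/2) = sqrt((5.6613-1.7)/2) = sqrt(1.9806) = 1.4074

±(1.9185 + 1.4074i) i.e. 1.9185 + 1.4074i and -1.9185 - 1.4074i


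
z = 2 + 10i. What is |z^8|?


|z| = sqrt(4+100) = sqrt(104) = 10.1980
|z^8| = |z|^8 = (sqrt(104))^8 = 104^4 = 116985856

|z^8| = 116985856


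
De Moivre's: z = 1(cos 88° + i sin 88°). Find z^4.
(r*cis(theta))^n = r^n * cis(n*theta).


r^4 = 1^4 = 1
n*theta = 4*88° = 352° = 352° (mod 360)
a = 1*cos(352°) = 0.9903
b = 1*sin(352°) = -0.1392

1 cis(352°) = 0.9903 - 0.1392i


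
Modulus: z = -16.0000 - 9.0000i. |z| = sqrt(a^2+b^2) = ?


|z| = sqrt((-16)^2 + (-9)^2) = sqrt(256 + 81) = sqrt(337) = 18.3576

|z| = 18.3576


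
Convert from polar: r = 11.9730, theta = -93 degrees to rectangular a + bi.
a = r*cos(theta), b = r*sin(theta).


a = 11.9730*cos(-93°) = 11.9730*(-0.052336) = -0.6266
b = 11.9730*sin(-93°) = 11.9730*(-0.99863) = -11.9566

-0.6266 - 11.9566i


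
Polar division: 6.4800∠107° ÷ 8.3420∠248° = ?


r = 6.4800 / 8.3420 = 0.7768
theta = 107° - 248° = -141° = 219° (mod 360)

0.7768 cis(219°)


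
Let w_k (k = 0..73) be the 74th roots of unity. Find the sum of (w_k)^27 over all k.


The roots are w_k = w^k with w = e^(2*pi*i/74), and (w^k)^27 = (w^27)^k.
So S = 1 + u + u^2 + ... + u^(73) with u = w^27.
27 = 0*74 + 27, so 27 is not a multiple of 74: u = w^27 ≠ 1 (w is a primitive 74th root), while u^74 = (w^74)^27 = 1.
Geometric series: S = (1 - u^74)/(1 - u) = (1 - 1)/(1 - u) = 0

S = 0


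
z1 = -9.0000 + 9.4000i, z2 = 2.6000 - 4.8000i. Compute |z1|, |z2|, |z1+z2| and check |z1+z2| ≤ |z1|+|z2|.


|z1| = sqrt((-9)^2 + 9.4^2) = sqrt(169.36) = 13.0138
|z2| = sqrt(2.6^2 + (-4.8)^2) = sqrt(29.8) = 5.4589
z1+z2 = -6.4000 + 4.6000i
|z1+z2| = sqrt(62.12) = 7.8816
|z1|+|z2| = 13.0138 + 5.4589 = 18.4727

|z1+z2| = 7.8816 ≤ |z1|+|z2| = 18.4727 (verified)


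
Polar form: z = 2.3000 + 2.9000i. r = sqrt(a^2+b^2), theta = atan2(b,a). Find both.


r = sqrt(5.29+8.41) = sqrt(13.7) = 3.7014
theta = atan2(2.9, 2.3) = 51.5819 degrees

r = 3.7014, theta = 51.5819 degrees


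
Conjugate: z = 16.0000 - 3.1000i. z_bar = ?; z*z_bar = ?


z_bar = 16.0000 + 3.1000i
z*z_bar = 16^2 + (-3.1)^2 = 256 + 9.61 = 265.61

z_bar = 16.0000 + 3.1000i, z*z_bar = 265.61


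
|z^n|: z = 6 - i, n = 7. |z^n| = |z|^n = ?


|z| = sqrt(36+1) = sqrt(37) = 6.0828
|z^7| = |z|^7 = (sqrt(37))^7 = 37^3 * sqrt(37) = 50653*sqrt(37)

|z^7| = 50653*sqrt(37) ≈ 308110.1704


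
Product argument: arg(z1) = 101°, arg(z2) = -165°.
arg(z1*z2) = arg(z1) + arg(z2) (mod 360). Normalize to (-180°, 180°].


arg(z1*z2) = 101° - 165° = -64°
Normalized to (-180°, 180°]: -64°

-64°


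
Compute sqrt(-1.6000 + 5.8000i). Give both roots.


|z| = sqrt(2.56+33.64) = 6.0166
sqrt((|z|+a)/2) = sqrt((6.0166+(-1.6))/2) = sqrt(2.2083) = 1.4860
sqrt((|z|-a)/2) = sqrt((6.0166-(-1.6))/2) = sqrt(3.8083) = 1.9515

±(1.4860 + 1.9515i) i.e. 1.4860 + 1.9515i and -1.4860 - 1.9515i


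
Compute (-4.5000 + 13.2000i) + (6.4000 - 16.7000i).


Real: -4.5 + 6.4 = 1.9
Imag: 13.2 - 16.7 = -3.5

1.9000 - 3.5000i


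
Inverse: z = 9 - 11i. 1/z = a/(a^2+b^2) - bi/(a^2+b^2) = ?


|z|^2 = 81+121 = 202
1/z = (9 + 11i)/202

1/z = 0.0446 + 0.0545i


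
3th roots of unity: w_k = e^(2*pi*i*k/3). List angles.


The 3th roots of unity are cis(360k/3°) for k=0..2
Angle step = 360/3 = 120°
Primitive root: cis(120°)
Primitive root = -0.5000 + 0.8660i

3 roots at angles: 0°, 120°, 240°


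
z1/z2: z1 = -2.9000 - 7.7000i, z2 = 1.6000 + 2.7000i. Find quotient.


Conjugate of z2 = 1.6000 - 2.7000i
Numerator: (-2.9000 - 7.7000i)(1.6000 - 2.7000i) = -25.4300 - 4.4900i
Denominator: 1.6^2 + 2.7^2 = 9.85
Result = (-25.4300 - 4.4900i)/9.85

-2.5817 - 0.4558i


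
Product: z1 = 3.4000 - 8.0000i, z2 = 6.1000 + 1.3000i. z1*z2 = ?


Real = 3.4*6.1 - (-8)*1.3 = 20.74 - (-10.4) = 31.14
Imag = 3.4*1.3 + 6.1*(-8) = 4.42 - (48.8) = -44.38

31.1400 - 44.3800i


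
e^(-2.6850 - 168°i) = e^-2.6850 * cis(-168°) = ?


e^-2.6850 = 0.0682
cos(-168°) = -0.9781
sin(-168°) = -0.2079
Real = 0.0682*(-0.9781) = -0.0667
Imag = 0.0682*(-0.2079) = -0.0142

-0.0667 - 0.0142i


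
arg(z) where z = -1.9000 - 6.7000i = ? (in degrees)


Re = -1.9, Im = -6.7
arg = atan2(-6.7, -1.9) = -105.8324 degrees

arg(z) = -105.8324 degrees


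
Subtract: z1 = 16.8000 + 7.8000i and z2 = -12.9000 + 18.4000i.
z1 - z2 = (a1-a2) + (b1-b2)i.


Real: 16.8 + 12.9 = 29.7
Imag: 7.8 - 18.4 = -10.6

29.7000 - 10.6000i


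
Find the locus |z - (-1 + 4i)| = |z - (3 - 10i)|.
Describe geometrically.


Equal distances means the locus is the perpendicular bisector of z1 and z2.
Midpoint = ((-1+3)/2, (4+(-10))/2) = (1.0000, -3.0000)

Perpendicular bisector through (1.0000, -3.0000)


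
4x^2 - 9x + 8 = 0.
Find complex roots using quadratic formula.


disc = (-9)^2 - 4*4*8 = 81 - 128 = -47
sqrt(|disc|) = sqrt(47) = 6.8557
Real part = 9/(2*4) = 1.1250
Imag part = 6.8557/(2*4) = 0.8570

1.1250 ± 0.8570i


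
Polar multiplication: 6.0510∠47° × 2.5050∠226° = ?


r = 6.0510 * 2.5050 = 15.1578
theta = 47° + 226° = 273° = 273° (mod 360)

15.1578 cis(273°)


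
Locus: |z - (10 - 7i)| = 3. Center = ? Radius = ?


|z - z0| = r is a circle with center z0 and radius r.
Center = (10, -7), radius = 3

Circle with center (10, -7) and radius 3


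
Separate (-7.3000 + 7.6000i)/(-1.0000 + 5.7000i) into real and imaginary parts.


Multiply by conjugate: (-7.3000 + 7.6000i)(-1.0000 - 5.7000i) / ((-1)^2 + 5.7^2)
Numerator real = -7.3*(-1) + 7.6*5.7 = 50.62
Numerator imag = 7.6*(-1) - (-7.3)*5.7 = 34.01
Denominator = 33.49
Re(z) = 50.62/33.49 = 1.5115
Im(z) = 34.01/33.49 = 1.0155

Re(z) = 1.5115, Im(z) = 1.0155


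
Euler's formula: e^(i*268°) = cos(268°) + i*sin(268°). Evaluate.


cos(268°) = -0.0349
sin(268°) = -0.9994

e^(i*268°) = -0.0349 - 0.9994i


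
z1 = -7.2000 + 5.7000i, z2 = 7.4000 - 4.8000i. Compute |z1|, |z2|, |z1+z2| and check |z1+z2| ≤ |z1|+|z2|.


|z1| = sqrt((-7.2)^2 + 5.7^2) = sqrt(84.33) = 9.1831
|z2| = sqrt(7.4^2 + (-4.8)^2) = sqrt(77.8) = 8.8204
z1+z2 = 0.2000 + 0.9000i
|z1+z2| = sqrt(0.85) = 0.9220
|z1|+|z2| = 9.1831 + 8.8204 = 18.0035

|z1+z2| = 0.9220 ≤ |z1|+|z2| = 18.0035 (verified)


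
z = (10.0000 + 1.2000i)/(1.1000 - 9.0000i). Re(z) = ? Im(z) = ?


Multiply by conjugate: (10.0000 + 1.2000i)(1.1000 + 9.0000i) / (1.1^2 + (-9)^2)
Numerator real = 10*1.1 + 1.2*(-9) = 0.2
Numerator imag = 1.2*1.1 - 10*(-9) = 91.32
Denominator = 82.21
Re(z) = 0.2/82.21 = 0.0024
Im(z) = 91.32/82.21 = 1.1108

Re(z) = 0.0024, Im(z) = 1.1108


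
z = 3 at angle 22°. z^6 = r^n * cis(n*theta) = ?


r^6 = 3^6 = 729
n*theta = 6*22° = 132° = 132° (mod 360)
a = 729*cos(132°) = -487.7962
b = 729*sin(132°) = 541.7526

729 cis(132°) = -487.7962 + 541.7526i


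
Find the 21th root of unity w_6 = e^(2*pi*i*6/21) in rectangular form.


Angle = 360*6/21 = 102.8571°
a = cos(102.8571°) = -0.2225
b = sin(102.8571°) = 0.9749

-0.2225 + 0.9749i


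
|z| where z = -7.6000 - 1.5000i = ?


|z| = sqrt((-7.6)^2 + (-1.5)^2) = sqrt(57.76 + 2.25) = sqrt(60.01) = 7.7466

|z| = 7.7466


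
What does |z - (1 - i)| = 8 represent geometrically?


|z - z0| = r is a circle with center z0 and radius r.
Center = (1, -1), radius = 8

Circle with center (1, -1) and radius 8


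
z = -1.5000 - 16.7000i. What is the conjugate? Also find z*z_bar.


z_bar = -1.5000 + 16.7000i
z*z_bar = (-1.5)^2 + (-16.7)^2 = 2.25 + 278.89 = 281.14

z_bar = -1.5000 + 16.7000i, z*z_bar = 281.14


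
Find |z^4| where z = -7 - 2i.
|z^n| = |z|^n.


|z| = sqrt(49+4) = sqrt(53) = 7.2801
|z^4| = |z|^4 = (sqrt(53))^4 = 53^2 = 2809

|z^4| = 2809


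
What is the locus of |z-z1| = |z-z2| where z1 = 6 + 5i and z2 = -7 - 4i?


Equal distances means the locus is the perpendicular bisector of z1 and z2.
Midpoint = ((6+(-7))/2, (5+(-4))/2) = (-0.5000, 0.5000)

Perpendicular bisector through (-0.5000, 0.5000)


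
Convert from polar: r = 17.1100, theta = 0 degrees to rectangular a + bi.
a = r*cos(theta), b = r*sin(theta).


a = 17.1100*cos(0°) = 17.1100*1 = 17.1100
b = 17.1100*sin(0°) = 17.1100*0 = 0

17.1100 + 0i


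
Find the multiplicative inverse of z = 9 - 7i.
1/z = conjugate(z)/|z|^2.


|z|^2 = 81+49 = 130
1/z = (9 + 7i)/130

1/z = 0.0692 + 0.0538i


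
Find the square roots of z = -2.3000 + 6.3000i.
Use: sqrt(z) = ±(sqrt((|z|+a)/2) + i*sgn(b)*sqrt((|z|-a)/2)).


|z| = sqrt(5.29+39.69) = 6.7067
sqrt((|z|+a)/2) = sqrt((6.7067+(-2.3))/2) = sqrt(2.2034) = 1.4844
sqrt((|z|-a)/2) = sqrt((6.7067-(-2.3))/2) = sqrt(4.5034) = 2.1221

±(1.4844 + 2.1221i) i.e. 1.4844 + 2.1221i and -1.4844 - 2.1221i


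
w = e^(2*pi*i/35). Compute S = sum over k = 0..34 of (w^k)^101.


The roots are w_k = w^k with w = e^(2*pi*i/35), and (w^k)^101 = (w^101)^k.
So S = 1 + u + u^2 + ... + u^(34) with u = w^101.
101 = 2*35 + 31, so 101 is not a multiple of 35: u = (w^35)^2 * w^31 = w^31 ≠ 1 (w is a primitive 35th root), while u^35 = (w^35)^101 = 1.
Geometric series: S = (1 - u^35)/(1 - u) = (1 - 1)/(1 - u) = 0

S = 0


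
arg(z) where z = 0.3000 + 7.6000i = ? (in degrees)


Re = 0.3, Im = 7.6
arg = atan2(7.6, 0.3) = 87.7395 degrees

arg(z) = 87.7395 degrees


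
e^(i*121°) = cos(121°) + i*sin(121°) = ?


cos(121°) = -0.5150
sin(121°) = 0.8572

e^(i*121°) = -0.5150 + 0.8572i


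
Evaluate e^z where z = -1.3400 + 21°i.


e^-1.3400 = 0.26185
cos(21°) = 0.9336
sin(21°) = 0.3584
Real = 0.26185*0.9336 = 0.2445
Imag = 0.26185*0.3584 = 0.0938

0.2445 + 0.0938i


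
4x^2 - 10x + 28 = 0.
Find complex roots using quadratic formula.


disc = (-10)^2 - 4*4*28 = 100 - 448 = -348
sqrt(|disc|) = sqrt(348) = 18.6548
Real part = 10/(2*4) = 1.2500
Imag part = 18.6548/(2*4) = 2.3318

1.2500 ± 2.3318i


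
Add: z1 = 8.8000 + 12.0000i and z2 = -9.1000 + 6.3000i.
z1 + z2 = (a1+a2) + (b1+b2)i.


Real: 8.8 - 9.1 = -0.3
Imag: 12 + 6.3 = 18.3

-0.3000 + 18.3000i


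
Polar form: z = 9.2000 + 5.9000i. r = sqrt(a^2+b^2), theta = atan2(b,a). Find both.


r = sqrt(84.64+34.81) = sqrt(119.45) = 10.9293
theta = atan2(5.9, 9.2) = 32.6722 degrees

r = 10.9293, theta = 32.6722 degrees


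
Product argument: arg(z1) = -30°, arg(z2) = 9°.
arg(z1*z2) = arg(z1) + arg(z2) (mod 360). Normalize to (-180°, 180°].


arg(z1*z2) = -30° + 9° = -21°
Normalized to (-180°, 180°]: -21°

-21°


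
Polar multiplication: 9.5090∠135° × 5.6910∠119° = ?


r = 9.5090 * 5.6910 = 54.1157
theta = 135° + 119° = 254° = 254° (mod 360)

54.1157 cis(254°)


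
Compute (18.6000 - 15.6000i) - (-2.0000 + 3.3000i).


Real: 18.6 + 2 = 20.6
Imag: -15.6 - 3.3 = -18.9

20.6000 - 18.9000i


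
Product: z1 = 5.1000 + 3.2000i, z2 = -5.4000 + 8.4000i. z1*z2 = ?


Real = 5.1*(-5.4) - 3.2*8.4 = -27.54 - 26.88 = -54.42
Imag = 5.1*8.4 - (5.4)*3.2 = 42.84 - (17.28) = 25.56

-54.4200 + 25.5600i


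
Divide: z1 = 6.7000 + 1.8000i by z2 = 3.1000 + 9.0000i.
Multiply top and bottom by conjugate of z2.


Conjugate of z2 = 3.1000 - 9.0000i
Numerator: (6.7000 + 1.8000i)(3.1000 - 9.0000i) = 36.9700 - 54.7200i
Denominator: 3.1^2 + 9^2 = 90.61
Result = (36.9700 - 54.7200i)/90.61

0.4080 - 0.6039i


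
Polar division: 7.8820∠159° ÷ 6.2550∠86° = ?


r = 7.8820 / 6.2550 = 1.2601
theta = 159° - 86° = 73° = 73° (mod 360)

1.2601 cis(73°)


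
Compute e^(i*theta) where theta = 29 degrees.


cos(29°) = 0.8746
sin(29°) = 0.4848

e^(i*29°) = 0.8746 + 0.4848i


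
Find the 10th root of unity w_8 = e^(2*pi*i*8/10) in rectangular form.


Angle = 360*8/10 = 288°
a = cos(288°) = 0.3090
b = sin(288°) = -0.9511

0.3090 - 0.9511i


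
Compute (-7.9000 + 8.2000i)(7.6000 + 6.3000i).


Real = -7.9*7.6 - 8.2*6.3 = -60.04 - 51.66 = -111.7
Imag = -7.9*6.3 + 7.6*8.2 = -49.77 + 62.32 = 12.55

-111.7000 + 12.5500i


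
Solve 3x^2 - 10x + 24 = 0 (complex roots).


disc = (-10)^2 - 4*3*24 = 100 - 288 = -188
sqrt(|disc|) = sqrt(188) = 13.7113
Real part = 10/(2*3) = 1.6667
Imag part = 13.7113/(2*3) = 2.2852

1.6667 ± 2.2852i


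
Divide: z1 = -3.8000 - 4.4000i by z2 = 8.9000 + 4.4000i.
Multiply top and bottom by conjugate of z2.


Conjugate of z2 = 8.9000 - 4.4000i
Numerator: (-3.8000 - 4.4000i)(8.9000 - 4.4000i) = -53.1800 - 22.4400i
Denominator: 8.9^2 + 4.4^2 = 98.57
Result = (-53.1800 - 22.4400i)/98.57

-0.5395 - 0.2277i


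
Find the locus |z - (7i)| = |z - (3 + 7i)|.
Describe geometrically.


Equal distances means the locus is the perpendicular bisector of z1 and z2.
Midpoint = ((0+3)/2, (7+7)/2) = (1.5000, 7.0000)

Perpendicular bisector through (1.5000, 7.0000)


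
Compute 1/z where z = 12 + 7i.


|z|^2 = 144+49 = 193
1/z = (12 - 7i)/193

1/z = 0.0622 - 0.0363i


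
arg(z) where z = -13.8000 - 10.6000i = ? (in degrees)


Re = -13.8, Im = -10.6
arg = atan2(-10.6, -13.8) = -142.4716 degrees

arg(z) = -142.4716 degrees


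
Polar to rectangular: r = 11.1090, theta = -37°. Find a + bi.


a = 11.1090*cos(-37°) = 11.1090*0.798636 = 8.8720
b = 11.1090*sin(-37°) = 11.1090*(-0.60182) = -6.6856

8.8720 - 6.6856i


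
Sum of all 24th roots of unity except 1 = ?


With w = e^(2*pi*i/24), all 24 of the 24th roots of unity w^0 = 1, w, ..., w^(23) sum to 0: 1 + w + ... + w^(23) = (1 - w^24)/(1 - w) = 0 since w^24 = 1, w ≠ 1.
Removing the root 1: w + w^2 + ... + w^(23) = 0 - 1 = -1

Sum = -1


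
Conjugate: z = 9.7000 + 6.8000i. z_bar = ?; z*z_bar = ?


z_bar = 9.7000 - 6.8000i
z*z_bar = 9.7^2 + 6.8^2 = 94.09 + 46.24 = 140.33

z_bar = 9.7000 - 6.8000i, z*z_bar = 140.33


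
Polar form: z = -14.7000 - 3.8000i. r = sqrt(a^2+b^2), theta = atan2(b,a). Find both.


r = sqrt(216.09+14.44) = sqrt(230.53) = 15.1832
theta = atan2(-3.8, -14.7) = -165.5061 degrees

r = 15.1832, theta = -165.5061 degrees


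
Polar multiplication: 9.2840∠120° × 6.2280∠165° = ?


r = 9.2840 * 6.2280 = 57.8208
theta = 120° + 165° = 285° = 285° (mod 360)

57.8208 cis(285°)


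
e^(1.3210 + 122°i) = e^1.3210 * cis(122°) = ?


e^1.3210 = 3.7472
cos(122°) = -0.52992
sin(122°) = 0.84805
Real = 3.7472*(-0.52992) = -1.9857
Imag = 3.7472*0.84805 = 3.1778

-1.9857 + 3.1778i


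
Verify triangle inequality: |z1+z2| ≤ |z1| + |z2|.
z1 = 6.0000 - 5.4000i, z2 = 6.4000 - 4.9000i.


|z1| = sqrt(6^2 + (-5.4)^2) = sqrt(65.16) = 8.0722
|z2| = sqrt(6.4^2 + (-4.9)^2) = sqrt(64.97) = 8.0604
z1+z2 = 12.4000 - 10.3000i
|z1+z2| = sqrt(259.85) = 16.1199
|z1|+|z2| = 8.0722 + 8.0604 = 16.1326

|z1+z2| = 16.1199 ≤ |z1|+|z2| = 16.1326 (verified)


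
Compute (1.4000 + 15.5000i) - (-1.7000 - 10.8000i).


Real: 1.4 + 1.7 = 3.1
Imag: 15.5 + 10.8 = 26.3

3.1000 + 26.3000i


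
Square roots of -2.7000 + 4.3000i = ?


|z| = sqrt(7.29+18.49) = 5.0774
sqrt((|z|+a)/2) = sqrt((5.0774+(-2.7))/2) = sqrt(1.1887) = 1.0903
sqrt((|z|-a)/2) = sqrt((5.0774-(-2.7))/2) = sqrt(3.8887) = 1.9720

±(1.0903 + 1.9720i) i.e. 1.0903 + 1.9720i and -1.0903 - 1.9720i


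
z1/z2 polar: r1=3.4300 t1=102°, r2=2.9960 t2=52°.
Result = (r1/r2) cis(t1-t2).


r = 3.4300 / 2.9960 = 1.1449
theta = 102° - 52° = 50° = 50° (mod 360)

1.1449 cis(50°)


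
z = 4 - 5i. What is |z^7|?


|z| = sqrt(16+25) = sqrt(41) = 6.4031
|z^7| = |z|^7 = (sqrt(41))^7 = 41^3 * sqrt(41) = 68921*sqrt(41)

|z^7| = 68921*sqrt(41) ≈ 441309.7256


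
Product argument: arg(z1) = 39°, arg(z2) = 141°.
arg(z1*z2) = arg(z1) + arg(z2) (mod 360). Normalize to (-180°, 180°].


arg(z1*z2) = 39° + 141° = 180°
Normalized to (-180°, 180°]: 180°

180°


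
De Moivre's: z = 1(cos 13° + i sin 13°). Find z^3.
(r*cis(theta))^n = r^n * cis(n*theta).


r^3 = 1^3 = 1
n*theta = 3*13° = 39° = 39° (mod 360)
a = 1*cos(39°) = 0.7771
b = 1*sin(39°) = 0.6293

1 cis(39°) = 0.7771 + 0.6293i


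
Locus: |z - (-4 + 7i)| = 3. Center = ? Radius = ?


|z - z0| = r is a circle with center z0 and radius r.
Center = (-4, 7), radius = 3

Circle with center (-4, 7) and radius 3


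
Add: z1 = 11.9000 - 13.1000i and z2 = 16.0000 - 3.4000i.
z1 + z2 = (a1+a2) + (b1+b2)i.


Real: 11.9 + 16 = 27.9
Imag: -13.1 - 3.4 = -16.5

27.9000 - 16.5000i


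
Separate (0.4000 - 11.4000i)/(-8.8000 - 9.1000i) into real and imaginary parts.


Multiply by conjugate: (0.4000 - 11.4000i)(-8.8000 + 9.1000i) / ((-8.8)^2 + (-9.1)^2)
Numerator real = 0.4*(-8.8) - (11.4)*(-9.1) = 100.22
Numerator imag = -11.4*(-8.8) - 0.4*(-9.1) = 103.96
Denominator = 160.25
Re(z) = 100.22/160.25 = 0.6254
Im(z) = 103.96/160.25 = 0.6487

Re(z) = 0.6254, Im(z) = 0.6487


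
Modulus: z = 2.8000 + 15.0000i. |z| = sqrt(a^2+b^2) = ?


|z| = sqrt(2.8^2 + 15^2) = sqrt(7.84 + 225) = sqrt(232.84) = 15.2591

|z| = 15.2591


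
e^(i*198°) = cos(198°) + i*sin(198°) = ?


cos(198°) = -0.9511
sin(198°) = -0.3090

e^(i*198°) = -0.9511 - 0.3090i


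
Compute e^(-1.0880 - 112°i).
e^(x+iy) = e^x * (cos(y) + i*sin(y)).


e^-1.0880 = 0.3369
cos(-112°) = -0.3746
sin(-112°) = -0.9272
Real = 0.3369*(-0.3746) = -0.1262
Imag = 0.3369*(-0.9272) = -0.3124

-0.1262 - 0.3124i


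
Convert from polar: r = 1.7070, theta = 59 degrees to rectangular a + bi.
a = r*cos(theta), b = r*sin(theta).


a = 1.7070*cos(59°) = 1.7070*0.51504 = 0.8792
b = 1.7070*sin(59°) = 1.7070*0.8572 = 1.4632

0.8792 + 1.4632i


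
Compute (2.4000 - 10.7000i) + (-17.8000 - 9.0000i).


Real: 2.4 - 17.8 = -15.4
Imag: -10.7 - 9 = -19.7

-15.4000 - 19.7000i


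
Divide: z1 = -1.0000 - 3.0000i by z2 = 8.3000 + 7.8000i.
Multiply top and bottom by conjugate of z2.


Conjugate of z2 = 8.3000 - 7.8000i
Numerator: (-1.0000 - 3.0000i)(8.3000 - 7.8000i) = -31.7000 - 17.1000i
Denominator: 8.3^2 + 7.8^2 = 129.73
Result = (-31.7000 - 17.1000i)/129.73

-0.2444 - 0.1318i


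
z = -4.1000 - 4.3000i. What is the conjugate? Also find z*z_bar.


z_bar = -4.1000 + 4.3000i
z*z_bar = (-4.1)^2 + (-4.3)^2 = 16.81 + 18.49 = 35.3

z_bar = -4.1000 + 4.3000i, z*z_bar = 35.3


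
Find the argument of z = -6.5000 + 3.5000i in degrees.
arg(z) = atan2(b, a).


Re = -6.5, Im = 3.5
arg = atan2(3.5, -6.5) = 151.6992 degrees

arg(z) = 151.6992 degrees


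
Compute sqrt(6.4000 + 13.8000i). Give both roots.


|z| = sqrt(40.96+190.44) = 15.2118
sqrt((|z|+a)/2) = sqrt((15.2118+6.4)/2) = sqrt(10.8059) = 3.2872
sqrt((|z|-a)/2) = sqrt((15.2118-6.4)/2) = sqrt(4.4059) = 2.0990

±(3.2872 + 2.0990i) i.e. 3.2872 + 2.0990i and -3.2872 - 2.0990i


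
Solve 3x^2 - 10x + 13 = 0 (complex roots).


disc = (-10)^2 - 4*3*13 = 100 - 156 = -56
sqrt(|disc|) = sqrt(56) = 7.4833
Real part = 10/(2*3) = 1.6667
Imag part = 7.4833/(2*3) = 1.2472

1.6667 ± 1.2472i


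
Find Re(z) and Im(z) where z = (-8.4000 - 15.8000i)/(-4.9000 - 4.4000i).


Multiply by conjugate: (-8.4000 - 15.8000i)(-4.9000 + 4.4000i) / ((-4.9)^2 + (-4.4)^2)
Numerator real = -8.4*(-4.9) - (15.8)*(-4.4) = 110.68
Numerator imag = -15.8*(-4.9) - (-8.4)*(-4.4) = 40.46
Denominator = 43.37
Re(z) = 110.68/43.37 = 2.5520
Im(z) = 40.46/43.37 = 0.9329

Re(z) = 2.5520, Im(z) = 0.9329


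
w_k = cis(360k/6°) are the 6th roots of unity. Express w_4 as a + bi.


Angle = 360*4/6 = 240°
a = cos(240°) = -0.5000
b = sin(240°) = -0.8660

-0.5000 - 0.8660i


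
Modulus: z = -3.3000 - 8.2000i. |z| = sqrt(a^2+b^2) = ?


|z| = sqrt((-3.3)^2 + (-8.2)^2) = sqrt(10.89 + 67.24) = sqrt(78.13) = 8.8391

|z| = 8.8391


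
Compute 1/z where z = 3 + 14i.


|z|^2 = 9+196 = 205
1/z = (3 - 14i)/205

1/z = 0.0146 - 0.0683i


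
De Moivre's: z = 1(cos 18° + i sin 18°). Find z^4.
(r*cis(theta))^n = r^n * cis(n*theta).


r^4 = 1^4 = 1
n*theta = 4*18° = 72° = 72° (mod 360)
a = 1*cos(72°) = 0.3090
b = 1*sin(72°) = 0.9511

1 cis(72°) = 0.3090 + 0.9511i


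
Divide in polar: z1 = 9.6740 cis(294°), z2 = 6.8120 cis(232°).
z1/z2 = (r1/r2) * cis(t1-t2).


r = 9.6740 / 6.8120 = 1.4201
theta = 294° - 232° = 62° = 62° (mod 360)

1.4201 cis(62°)


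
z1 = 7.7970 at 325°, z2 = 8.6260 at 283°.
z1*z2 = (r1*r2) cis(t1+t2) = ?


r = 7.7970 * 8.6260 = 67.2569
theta = 325° + 283° = 608° = 248° (mod 360)

67.2569 cis(248°)


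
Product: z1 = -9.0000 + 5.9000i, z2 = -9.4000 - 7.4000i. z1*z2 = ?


Real = -9*(-9.4) - 5.9*(-7.4) = 84.6 - (-43.66) = 128.26
Imag = -9*(-7.4) - (9.4)*5.9 = 66.6 - (55.46) = 11.14

128.2600 + 11.1400i


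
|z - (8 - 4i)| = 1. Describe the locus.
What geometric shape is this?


|z - z0| = r is a circle with center z0 and radius r.
Center = (8, -4), radius = 1

Circle with center (8, -4) and radius 1


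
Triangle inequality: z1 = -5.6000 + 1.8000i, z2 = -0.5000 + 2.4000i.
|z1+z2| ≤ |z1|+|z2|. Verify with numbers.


|z1| = sqrt((-5.6)^2 + 1.8^2) = sqrt(34.6) = 5.8822
|z2| = sqrt((-0.5)^2 + 2.4^2) = sqrt(6.01) = 2.4515
z1+z2 = -6.1000 + 4.2000i
|z1+z2| = sqrt(54.85) = 7.4061
|z1|+|z2| = 5.8822 + 2.4515 = 8.3337

|z1+z2| = 7.4061 ≤ |z1|+|z2| = 8.3337 (verified)


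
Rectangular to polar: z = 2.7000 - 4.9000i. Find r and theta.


r = sqrt(7.29+24.01) = sqrt(31.3) = 5.5946
theta = atan2(-4.9, 2.7) = -61.1443 degrees

r = 5.5946, theta = -61.1443 degrees


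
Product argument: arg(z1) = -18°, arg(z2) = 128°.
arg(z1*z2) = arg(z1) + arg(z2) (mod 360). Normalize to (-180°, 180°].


arg(z1*z2) = -18° + 128° = 110°
Normalized to (-180°, 180°]: 110°

110°


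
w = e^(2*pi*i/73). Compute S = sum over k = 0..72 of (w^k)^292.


The roots are w_k = w^k with w = e^(2*pi*i/73), and (w^k)^292 = (w^292)^k.
So S = 1 + u + u^2 + ... + u^(72) with u = w^292.
292 = 4*73 + 0, so 292 is a multiple of 73 and u = (w^73)^4 = 1.
Every one of the 73 terms equals 1: S = 73

S = 73


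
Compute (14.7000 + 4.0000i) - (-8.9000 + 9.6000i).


Real: 14.7 + 8.9 = 23.6
Imag: 4 - 9.6 = -5.6

23.6000 - 5.6000i


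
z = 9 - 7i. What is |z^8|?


|z| = sqrt(81+49) = sqrt(130) = 11.4018
|z^8| = |z|^8 = (sqrt(130))^8 = 130^4 = 285610000

|z^8| = 285610000


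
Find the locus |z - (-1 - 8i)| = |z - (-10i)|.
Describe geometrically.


Equal distances means the locus is the perpendicular bisector of z1 and z2.
Midpoint = ((-1+0)/2, (-8+(-10))/2) = (-0.5000, -9.0000)

Perpendicular bisector through (-0.5000, -9.0000)


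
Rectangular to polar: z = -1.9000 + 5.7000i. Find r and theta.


r = sqrt(3.61+32.49) = sqrt(36.1) = 6.0083
theta = atan2(5.7, -1.9) = 108.4349 degrees

r = 6.0083, theta = 108.4349 degrees


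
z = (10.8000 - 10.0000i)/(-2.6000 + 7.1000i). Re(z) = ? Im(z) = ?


Multiply by conjugate: (10.8000 - 10.0000i)(-2.6000 - 7.1000i) / ((-2.6)^2 + 7.1^2)
Numerator real = 10.8*(-2.6) - (10)*7.1 = -99.08
Numerator imag = -10*(-2.6) - 10.8*7.1 = -50.68
Denominator = 57.17
Re(z) = -99.08/57.17 = -1.7331
Im(z) = -50.68/57.17 = -0.8865

Re(z) = -1.7331, Im(z) = -0.8865


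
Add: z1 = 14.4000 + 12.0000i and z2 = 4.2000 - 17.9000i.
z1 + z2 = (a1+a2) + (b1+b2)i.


Real: 14.4 + 4.2 = 18.6
Imag: 12 - 17.9 = -5.9

18.6000 - 5.9000i


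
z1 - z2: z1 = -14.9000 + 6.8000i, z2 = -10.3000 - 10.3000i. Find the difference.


Real: -14.9 + 10.3 = -4.6
Imag: 6.8 + 10.3 = 17.1

-4.6000 + 17.1000i


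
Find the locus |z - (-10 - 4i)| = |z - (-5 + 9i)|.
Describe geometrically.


Equal distances means the locus is the perpendicular bisector of z1 and z2.
Midpoint = ((-10+(-5))/2, (-4+9)/2) = (-7.5000, 2.5000)

Perpendicular bisector through (-7.5000, 2.5000)


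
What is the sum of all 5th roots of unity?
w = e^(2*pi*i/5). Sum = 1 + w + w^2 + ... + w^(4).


The sum of all 5th roots of unity is 0.
Geometric series: (1 - w^5)/(1 - w) = (1-1)/(1-w) = 0 since w^5 = 1, w ≠ 1.
Alternatively: coefficient of z^4 in z^5 - 1 is 0.

0


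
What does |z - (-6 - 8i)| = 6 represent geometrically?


|z - z0| = r is a circle with center z0 and radius r.
Center = (-6, -8), radius = 6

Circle with center (-6, -8) and radius 6


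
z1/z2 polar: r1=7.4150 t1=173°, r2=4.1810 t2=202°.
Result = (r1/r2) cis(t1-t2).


r = 7.4150 / 4.1810 = 1.7735
theta = 173° - 202° = -29° = 331° (mod 360)

1.7735 cis(331°)


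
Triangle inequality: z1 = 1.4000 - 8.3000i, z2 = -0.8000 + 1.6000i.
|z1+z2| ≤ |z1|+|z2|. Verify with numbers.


|z1| = sqrt(1.4^2 + (-8.3)^2) = sqrt(70.85) = 8.4172
|z2| = sqrt((-0.8)^2 + 1.6^2) = sqrt(3.2) = 1.7889
z1+z2 = 0.6000 - 6.7000i
|z1+z2| = sqrt(45.25) = 6.7268
|z1|+|z2| = 8.4172 + 1.7889 = 10.2061

|z1+z2| = 6.7268 ≤ |z1|+|z2| = 10.2061 (verified)


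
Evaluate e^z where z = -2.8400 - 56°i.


e^-2.8400 = 0.0584
cos(-56°) = 0.5592
sin(-56°) = -0.829
Real = 0.0584*0.5592 = 0.0327
Imag = 0.0584*(-0.829) = -0.0484

0.0327 - 0.0484i


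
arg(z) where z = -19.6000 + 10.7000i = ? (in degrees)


Re = -19.6, Im = 10.7
arg = atan2(10.7, -19.6) = 151.3691 degrees

arg(z) = 151.3691 degrees


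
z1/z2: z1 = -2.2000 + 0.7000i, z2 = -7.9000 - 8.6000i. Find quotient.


Conjugate of z2 = -7.9000 + 8.6000i
Numerator: (-2.2000 + 0.7000i)(-7.9000 + 8.6000i) = 11.3600 - 24.4500i
Denominator: (-7.9)^2 + (-8.6)^2 = 136.37
Result = (11.3600 - 24.4500i)/136.37

0.0833 - 0.1793i


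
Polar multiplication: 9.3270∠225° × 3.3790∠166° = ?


r = 9.3270 * 3.3790 = 31.5159
theta = 225° + 166° = 391° = 31° (mod 360)

31.5159 cis(31°)


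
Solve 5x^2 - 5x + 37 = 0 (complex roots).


disc = (-5)^2 - 4*5*37 = 25 - 740 = -715
sqrt(|disc|) = sqrt(715) = 26.7395
Real part = 5/(2*5) = 0.5000
Imag part = 26.7395/(2*5) = 2.6739

0.5000 ± 2.6739i


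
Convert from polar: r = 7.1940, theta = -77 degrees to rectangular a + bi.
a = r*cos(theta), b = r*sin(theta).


a = 7.1940*cos(-77°) = 7.1940*0.22495 = 1.6183
b = 7.1940*sin(-77°) = 7.1940*(-0.97437) = -7.0096

1.6183 - 7.0096i


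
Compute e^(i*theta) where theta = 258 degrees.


cos(258°) = -0.2079
sin(258°) = -0.9781

e^(i*258°) = -0.2079 - 0.9781i


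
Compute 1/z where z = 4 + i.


|z|^2 = 16+1 = 17
1/z = (4 - 1i)/17

1/z = 0.2353 - 0.0588i


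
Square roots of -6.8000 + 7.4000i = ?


|z| = sqrt(46.24+54.76) = 10.0499
sqrt((|z|+a)/2) = sqrt((10.0499+(-6.8))/2) = sqrt(1.6249) = 1.2747
sqrt((|z|-a)/2) = sqrt((10.0499-(-6.8))/2) = sqrt(8.4249) = 2.9026

±(1.2747 + 2.9026i) i.e. 1.2747 + 2.9026i and -1.2747 - 2.9026i


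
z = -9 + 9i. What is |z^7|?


|z| = sqrt(81+81) = sqrt(162) = 12.7279
|z^7| = |z|^7 = (sqrt(162))^7 = 162^3 * sqrt(162) = 4251528*sqrt(162)

|z^7| = 4251528*sqrt(162) ≈ 54113117.0257


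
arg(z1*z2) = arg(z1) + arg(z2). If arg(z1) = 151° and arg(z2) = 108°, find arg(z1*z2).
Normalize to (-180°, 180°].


arg(z1*z2) = 151° + 108° = 259°
Normalized to (-180°, 180°]: -101°

-101°


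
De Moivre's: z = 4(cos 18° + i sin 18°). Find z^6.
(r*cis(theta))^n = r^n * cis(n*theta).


r^6 = 4^6 = 4096
n*theta = 6*18° = 108° = 108° (mod 360)
a = 4096*cos(108°) = -1265.7336
b = 4096*sin(108°) = 3895.5275

4096 cis(108°) = -1265.7336 + 3895.5275i


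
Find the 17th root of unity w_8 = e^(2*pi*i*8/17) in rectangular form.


Angle = 360*8/17 = 169.4118°
a = cos(169.4118°) = -0.9830
b = sin(169.4118°) = 0.1837

-0.9830 + 0.1837i


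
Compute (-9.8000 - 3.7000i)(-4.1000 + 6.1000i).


Real = -9.8*(-4.1) - (-3.7)*6.1 = 40.18 - (-22.57) = 62.75
Imag = -9.8*6.1 - (4.1)*(-3.7) = -59.78 + 15.17 = -44.61

62.7500 - 44.6100i


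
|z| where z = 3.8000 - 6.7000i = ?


|z| = sqrt(3.8^2 + (-6.7)^2) = sqrt(14.44 + 44.89) = sqrt(59.33) = 7.7026

|z| = 7.7026


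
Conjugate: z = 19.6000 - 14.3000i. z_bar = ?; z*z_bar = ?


z_bar = 19.6000 + 14.3000i
z*z_bar = 19.6^2 + (-14.3)^2 = 384.16 + 204.49 = 588.65

z_bar = 19.6000 + 14.3000i, z*z_bar = 588.65


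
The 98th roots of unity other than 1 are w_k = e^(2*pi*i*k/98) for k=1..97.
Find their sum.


With w = e^(2*pi*i/98), all 98 of the 98th roots of unity w^0 = 1, w, ..., w^(97) sum to 0: 1 + w + ... + w^(97) = (1 - w^98)/(1 - w) = 0 since w^98 = 1, w ≠ 1.
Removing the root 1: w + w^2 + ... + w^(97) = 0 - 1 = -1

Sum = -1


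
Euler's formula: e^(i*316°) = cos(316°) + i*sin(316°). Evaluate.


cos(316°) = 0.7193
sin(316°) = -0.6947

e^(i*316°) = 0.7193 - 0.6947i


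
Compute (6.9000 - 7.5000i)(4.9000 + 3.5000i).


Real = 6.9*4.9 - (-7.5)*3.5 = 33.81 - (-26.25) = 60.06
Imag = 6.9*3.5 + 4.9*(-7.5) = 24.15 - (36.75) = -12.6

60.0600 - 12.6000i


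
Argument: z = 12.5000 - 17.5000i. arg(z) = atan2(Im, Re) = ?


Re = 12.5, Im = -17.5
arg = atan2(-17.5, 12.5) = -54.4623 degrees

arg(z) = -54.4623 degrees


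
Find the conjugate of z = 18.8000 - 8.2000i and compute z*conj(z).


z_bar = 18.8000 + 8.2000i
z*z_bar = 18.8^2 + (-8.2)^2 = 353.44 + 67.24 = 420.68

z_bar = 18.8000 + 8.2000i, z*z_bar = 420.68


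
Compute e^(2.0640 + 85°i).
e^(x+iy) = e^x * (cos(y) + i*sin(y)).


e^2.0640 = 7.8774
cos(85°) = 0.08716
sin(85°) = 0.99619
Real = 7.8774*0.08716 = 0.6866
Imag = 7.8774*0.99619 = 7.8474

0.6866 + 7.8474i


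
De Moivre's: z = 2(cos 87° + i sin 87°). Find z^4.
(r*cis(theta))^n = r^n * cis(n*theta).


r^4 = 2^4 = 16
n*theta = 4*87° = 348° = 348° (mod 360)
a = 16*cos(348°) = 15.6504
b = 16*sin(348°) = -3.3266

16 cis(348°) = 15.6504 - 3.3266i


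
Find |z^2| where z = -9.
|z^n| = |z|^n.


|z| = sqrt(81+0) = sqrt(81) = 9
|z^2| = |z|^2 = 9^2 = 81

|z^2| = 81


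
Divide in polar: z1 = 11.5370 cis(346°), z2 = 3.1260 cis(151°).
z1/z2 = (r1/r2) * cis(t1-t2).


r = 11.5370 / 3.1260 = 3.6907
theta = 346° - 151° = 195° = 195° (mod 360)

3.6907 cis(195°)


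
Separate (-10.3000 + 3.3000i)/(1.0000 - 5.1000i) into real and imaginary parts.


Multiply by conjugate: (-10.3000 + 3.3000i)(1.0000 + 5.1000i) / (1^2 + (-5.1)^2)
Numerator real = -10.3*1 + 3.3*(-5.1) = -27.13
Numerator imag = 3.3*1 - (-10.3)*(-5.1) = -49.23
Denominator = 27.01
Re(z) = -27.13/27.01 = -1.0044
Im(z) = -49.23/27.01 = -1.8227

Re(z) = -1.0044, Im(z) = -1.8227


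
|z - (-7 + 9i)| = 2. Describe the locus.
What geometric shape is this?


|z - z0| = r is a circle with center z0 and radius r.
Center = (-7, 9), radius = 2

Circle with center (-7, 9) and radius 2


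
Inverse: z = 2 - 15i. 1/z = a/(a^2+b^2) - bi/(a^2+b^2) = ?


|z|^2 = 4+225 = 229
1/z = (2 + 15i)/229

1/z = 0.0087 + 0.0655i


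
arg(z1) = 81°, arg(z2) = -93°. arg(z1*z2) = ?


arg(z1*z2) = 81° - 93° = -12°
Normalized to (-180°, 180°]: -12°

-12°


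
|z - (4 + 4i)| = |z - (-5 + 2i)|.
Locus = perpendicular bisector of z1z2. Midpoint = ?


Equal distances means the locus is the perpendicular bisector of z1 and z2.
Midpoint = ((4+(-5))/2, (4+2)/2) = (-0.5000, 3.0000)

Perpendicular bisector through (-0.5000, 3.0000)
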